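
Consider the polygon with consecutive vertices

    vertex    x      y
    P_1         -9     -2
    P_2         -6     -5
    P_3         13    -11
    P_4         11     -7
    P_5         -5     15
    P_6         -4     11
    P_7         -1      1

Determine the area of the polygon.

173.5

Cross-terms: 33, 131, 30, 130, 5, 7, 11  ⇒  Σ = 347
Area = |Σ|/2 = 173.5.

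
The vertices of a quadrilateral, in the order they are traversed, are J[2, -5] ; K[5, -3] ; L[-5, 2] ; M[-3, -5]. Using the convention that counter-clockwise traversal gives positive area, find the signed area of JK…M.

35

Apply the shoelace formula: 2A = Σ (x_i·y_{i+1} − x_{i+1}·y_i), indices taken mod 4.
Σ = (19) + (-5) + (31) + (25) = 70
Signed area = Σ/2 = 35 (positive ⇒ counter-clockwise traversal).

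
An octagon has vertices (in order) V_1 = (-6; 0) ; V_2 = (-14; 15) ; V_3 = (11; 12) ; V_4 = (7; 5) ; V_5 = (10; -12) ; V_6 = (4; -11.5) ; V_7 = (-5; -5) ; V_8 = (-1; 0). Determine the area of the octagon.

367.75

Cross-terms: -90, -333, -29, -134, -67, -77.5, -5, 0  ⇒  Σ = -735.5
Area = |Σ|/2 = 367.75.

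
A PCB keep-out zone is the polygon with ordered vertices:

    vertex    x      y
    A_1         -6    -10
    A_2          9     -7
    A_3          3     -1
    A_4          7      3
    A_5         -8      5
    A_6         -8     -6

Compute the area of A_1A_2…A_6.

Σ = (132) + (12) + (16) + (59) + (88) + (44) = 351
Area = |Σ|/2 = 175.5.

175.5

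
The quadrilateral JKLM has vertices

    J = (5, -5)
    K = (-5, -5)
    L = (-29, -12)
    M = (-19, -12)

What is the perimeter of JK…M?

|JK| = √((-10)² + (0)²) = √100 = 10
|KL| = √((-24)² + (-7)²) = √625 = 25
|LM| = √((10)² + (0)²) = √100 = 10
|MJ| = √((24)² + (7)²) = √625 = 25
Perimeter = 10 + 25 + 10 + 25 = 70.

70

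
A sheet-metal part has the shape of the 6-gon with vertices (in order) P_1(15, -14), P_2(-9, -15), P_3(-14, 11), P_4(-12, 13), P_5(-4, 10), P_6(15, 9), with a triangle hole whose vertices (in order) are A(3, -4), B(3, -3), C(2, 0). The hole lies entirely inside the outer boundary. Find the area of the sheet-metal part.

Outer boundary:
Apply the surveyor's formula: 2A = Σ (x_i·y_{i+1} − x_{i+1}·y_i), indices taken mod 6.
Σ = (-351) + (-309) + (-50) + (-68) + (-186) + (-345) = -1309
Area = |Σ|/2 = 654.5.
Hole:
Σ = (3) + (6) + (-8) = 1
Area = |Σ|/2 = 0.5.
Net area = 654.5 − 0.5 = 654.

654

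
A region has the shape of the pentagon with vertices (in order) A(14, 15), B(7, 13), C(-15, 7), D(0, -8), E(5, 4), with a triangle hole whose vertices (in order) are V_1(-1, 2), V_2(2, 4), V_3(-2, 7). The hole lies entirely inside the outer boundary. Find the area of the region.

Outer boundary:
Apply the surveyor's formula: 2A = Σ (x_i·y_{i+1} − x_{i+1}·y_i), indices taken mod 5.
Σ = (77) + (244) + (120) + (40) + (19) = 500
Area = |Σ|/2 = 250.
Hole:
Apply the surveyor's formula: 2A = Σ (x_i·y_{i+1} − x_{i+1}·y_i), indices taken mod 3.
Cross-terms: -8, 22, 3  ⇒  Σ = 17
Area = |Σ|/2 = 8.5.
Net area = 250 − 8.5 = 241.5.

241.5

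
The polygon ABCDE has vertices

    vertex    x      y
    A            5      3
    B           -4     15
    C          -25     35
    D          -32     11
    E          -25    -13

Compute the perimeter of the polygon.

|AB| = √((-9)² + (12)²) = √225 = 15
|BC| = √((-21)² + (20)²) = √841 = 29
|CD| = √((-7)² + (-24)²) = √625 = 25
|DE| = √((7)² + (-24)²) = √625 = 25
|EA| = √((30)² + (16)²) = √1156 = 34
Perimeter = 15 + 29 + 25 + 25 + 34 = 128.

128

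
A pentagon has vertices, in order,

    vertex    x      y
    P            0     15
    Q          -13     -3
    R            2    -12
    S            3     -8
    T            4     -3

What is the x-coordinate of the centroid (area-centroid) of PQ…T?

-318/115

Apply the surveyor's formula. First the cross-terms c_i = x_i·y_{i+1} − x_{i+1}·y_i:
  195, 162, 20, 23, 60  ⇒  2A = 460, A = 230.
Then Σ (x_i + x_{i+1})·c_i = -3816, so x̄ = -3816 / (6·230) = -318/115.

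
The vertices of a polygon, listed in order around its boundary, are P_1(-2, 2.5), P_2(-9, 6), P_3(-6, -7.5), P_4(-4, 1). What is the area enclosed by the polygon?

35

Σ = (10.5) + (103.5) + (-36) + (-8) = 70
Area = |Σ|/2 = 35.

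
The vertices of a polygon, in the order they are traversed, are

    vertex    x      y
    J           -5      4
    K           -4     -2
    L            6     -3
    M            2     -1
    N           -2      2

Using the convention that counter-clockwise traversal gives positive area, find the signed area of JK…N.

27

Apply the shoelace (surveyor's) formula: 2A = Σ (x_i·y_{i+1} − x_{i+1}·y_i), indices taken mod 5.
Σ = (26) + (24) + (0) + (2) + (2) = 54
Signed area = Σ/2 = 27 (positive ⇒ counter-clockwise traversal).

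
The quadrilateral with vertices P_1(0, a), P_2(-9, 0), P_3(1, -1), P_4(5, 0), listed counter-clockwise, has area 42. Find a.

5

The doubled signed area Σ (x_i y_{i+1} − x_{i+1} y_i) is linear in a.
With a=0 it equals 14; the coefficient of a is 14 (from the two edges through P_1).
So 14·a + 14 = 2·42 = 84 ⇒ a = 5.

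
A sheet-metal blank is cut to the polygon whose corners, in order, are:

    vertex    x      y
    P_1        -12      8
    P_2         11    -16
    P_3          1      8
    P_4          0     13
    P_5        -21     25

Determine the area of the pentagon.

313

Apply the shoelace (surveyor's) formula: 2A = Σ (x_i·y_{i+1} − x_{i+1}·y_i), indices taken mod 5.
Cross-terms: 104, 104, 13, 273, 132  ⇒  Σ = 626
Area = |Σ|/2 = 313.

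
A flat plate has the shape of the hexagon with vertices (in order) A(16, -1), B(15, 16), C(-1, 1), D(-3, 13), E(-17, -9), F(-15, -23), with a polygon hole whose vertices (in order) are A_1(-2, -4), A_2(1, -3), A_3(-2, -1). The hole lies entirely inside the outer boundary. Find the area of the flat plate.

Outer boundary:
Apply the shoelace (surveyor's) formula: 2A = Σ (x_i·y_{i+1} − x_{i+1}·y_i), indices taken mod 6.
Σ = (271) + (31) + (-10) + (248) + (256) + (383) = 1179
Area = |Σ|/2 = 589.5.
Hole:
Apply the shoelace formula: 2A = Σ (x_i·y_{i+1} − x_{i+1}·y_i), indices taken mod 3.
Cross-terms: 10, -7, 6  ⇒  Σ = 9
Area = |Σ|/2 = 4.5.
Net area = 589.5 − 4.5 = 585.

585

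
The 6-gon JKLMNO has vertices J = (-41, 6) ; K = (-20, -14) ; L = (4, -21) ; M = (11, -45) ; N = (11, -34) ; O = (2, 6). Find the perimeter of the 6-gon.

|JK| = √((21)² + (-20)²) = √841 = 29
|KL| = √((24)² + (-7)²) = √625 = 25
|LM| = √((7)² + (-24)²) = √625 = 25
|MN| = √((0)² + (11)²) = √121 = 11
|NO| = √((-9)² + (40)²) = √1681 = 41
|OJ| = √((-43)² + (0)²) = √1849 = 43
Perimeter = 29 + 25 + 25 + 11 + 41 + 43 = 174.

174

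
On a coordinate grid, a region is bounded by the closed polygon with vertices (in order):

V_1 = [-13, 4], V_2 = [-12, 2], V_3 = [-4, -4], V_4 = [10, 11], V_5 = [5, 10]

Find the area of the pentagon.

134.5

Apply the shoelace formula: 2A = Σ (x_i·y_{i+1} − x_{i+1}·y_i), indices taken mod 5.
Cross-terms: 22, 56, -4, 45, 150  ⇒  Σ = 269
Area = |Σ|/2 = 134.5.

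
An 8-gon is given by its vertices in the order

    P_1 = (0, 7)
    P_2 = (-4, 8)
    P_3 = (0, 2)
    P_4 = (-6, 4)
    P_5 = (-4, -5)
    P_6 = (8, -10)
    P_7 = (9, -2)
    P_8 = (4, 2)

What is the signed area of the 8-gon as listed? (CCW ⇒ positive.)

143

Apply the shoelace formula: 2A = Σ (x_i·y_{i+1} − x_{i+1}·y_i), indices taken mod 8.
P_1→P_2: (0)(8) − (-4)(7) = 28
P_2→P_3: (-4)(2) − (0)(8) = -8
P_3→P_4: (0)(4) − (-6)(2) = 12
P_4→P_5: (-6)(-5) − (-4)(4) = 46
P_5→P_6: (-4)(-10) − (8)(-5) = 80
P_6→P_7: (8)(-2) − (9)(-10) = 74
P_7→P_8: (9)(2) − (4)(-2) = 26
P_8→P_1: (4)(7) − (0)(2) = 28
Σ = 286
Signed area = Σ/2 = 143 (positive ⇒ counter-clockwise traversal).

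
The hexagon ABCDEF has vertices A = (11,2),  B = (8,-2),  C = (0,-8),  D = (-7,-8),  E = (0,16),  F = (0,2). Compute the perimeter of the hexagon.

72

|AB| = √((-3)² + (-4)²) = √25 = 5
|BC| = √((-8)² + (-6)²) = √100 = 10
|CD| = √((-7)² + (0)²) = √49 = 7
|DE| = √((7)² + (24)²) = √625 = 25
|EF| = √((0)² + (-14)²) = √196 = 14
|FA| = √((11)² + (0)²) = √121 = 11
Perimeter = 5 + 10 + 7 + 25 + 14 + 11 = 72.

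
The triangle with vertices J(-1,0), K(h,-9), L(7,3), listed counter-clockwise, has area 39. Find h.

The doubled signed area Σ (x_i y_{i+1} − x_{i+1} y_i) is linear in h.
With h=0 it equals 75; the coefficient of h is 3 (from the two edges through K).
So 3·h + 75 = 2·39 = 78 ⇒ h = 1.

1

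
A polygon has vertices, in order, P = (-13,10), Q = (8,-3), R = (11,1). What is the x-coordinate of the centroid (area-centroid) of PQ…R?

2

Apply the shoelace formula. First the cross-terms c_i = x_i·y_{i+1} − x_{i+1}·y_i:
  -41, 41, 123  ⇒  2A = 123, A = 61.5.
Then Σ (x_i + x_{i+1})·c_i = 738, so x̄ = 738 / (6·61.5) = 2.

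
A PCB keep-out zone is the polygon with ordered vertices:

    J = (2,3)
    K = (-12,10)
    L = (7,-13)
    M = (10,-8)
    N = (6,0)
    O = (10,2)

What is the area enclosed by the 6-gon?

Apply the shoelace formula: 2A = Σ (x_i·y_{i+1} − x_{i+1}·y_i), indices taken mod 6.
J→K: (2)(10) − (-12)(3) = 56
K→L: (-12)(-13) − (7)(10) = 86
L→M: (7)(-8) − (10)(-13) = 74
M→N: (10)(0) − (6)(-8) = 48
N→O: (6)(2) − (10)(0) = 12
O→J: (10)(3) − (2)(2) = 26
Σ = 302
Area = |Σ|/2 = 151.

151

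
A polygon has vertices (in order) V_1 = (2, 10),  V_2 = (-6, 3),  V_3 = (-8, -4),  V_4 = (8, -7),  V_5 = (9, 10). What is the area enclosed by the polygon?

207.5

V_1→V_2: (2)(3) − (-6)(10) = 66
V_2→V_3: (-6)(-4) − (-8)(3) = 48
V_3→V_4: (-8)(-7) − (8)(-4) = 88
V_4→V_5: (8)(10) − (9)(-7) = 143
V_5→V_1: (9)(10) − (2)(10) = 70
Σ = 415
Area = |Σ|/2 = 207.5.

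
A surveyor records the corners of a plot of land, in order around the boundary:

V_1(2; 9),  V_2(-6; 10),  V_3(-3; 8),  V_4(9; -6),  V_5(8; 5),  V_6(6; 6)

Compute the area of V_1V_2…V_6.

77.5

Apply Gauss's area formula: 2A = Σ (x_i·y_{i+1} − x_{i+1}·y_i), indices taken mod 6.
Σ = (74) + (-18) + (-54) + (93) + (18) + (42) = 155
Area = |Σ|/2 = 77.5.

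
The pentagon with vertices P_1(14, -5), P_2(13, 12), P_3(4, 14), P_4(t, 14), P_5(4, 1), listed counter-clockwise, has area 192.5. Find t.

Write out the shoelace sum; only the two edges meeting at P_4 involve t:
2·Area = [(4·14 − t·14) + (t·1 − 4·14)] + 333
       = -13·t + 333 = 385
⇒ t = -4.

-4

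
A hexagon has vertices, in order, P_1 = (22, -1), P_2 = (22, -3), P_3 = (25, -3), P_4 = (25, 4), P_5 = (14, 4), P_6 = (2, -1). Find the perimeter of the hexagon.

56

|P_1P_2| = √((0)² + (-2)²) = √4 = 2
|P_2P_3| = √((3)² + (0)²) = √9 = 3
|P_3P_4| = √((0)² + (7)²) = √49 = 7
|P_4P_5| = √((-11)² + (0)²) = √121 = 11
|P_5P_6| = √((-12)² + (-5)²) = √169 = 13
|P_6P_1| = √((20)² + (0)²) = √400 = 20
Perimeter = 2 + 3 + 7 + 11 + 13 + 20 = 56.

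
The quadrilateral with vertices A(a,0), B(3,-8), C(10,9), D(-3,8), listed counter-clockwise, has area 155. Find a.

-6

The doubled signed area Σ (x_i y_{i+1} − x_{i+1} y_i) is linear in a.
With a=0 it equals 214; the coefficient of a is -16 (from the two edges through A).
So -16·a + 214 = 2·155 = 310 ⇒ a = -6.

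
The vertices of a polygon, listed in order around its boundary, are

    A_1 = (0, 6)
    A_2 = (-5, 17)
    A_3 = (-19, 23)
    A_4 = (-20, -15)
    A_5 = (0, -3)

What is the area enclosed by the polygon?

Apply the shoelace formula: 2A = Σ (x_i·y_{i+1} − x_{i+1}·y_i), indices taken mod 5.
Cross-terms: 30, 208, 745, 60, 0  ⇒  Σ = 1043
Area = |Σ|/2 = 521.5.

521.5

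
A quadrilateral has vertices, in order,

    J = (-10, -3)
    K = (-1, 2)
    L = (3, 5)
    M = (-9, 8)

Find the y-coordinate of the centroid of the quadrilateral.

Apply Gauss's area formula. First the cross-terms c_i = x_i·y_{i+1} − x_{i+1}·y_i:
  -23, -11, 69, 107  ⇒  2A = 142, A = 71.
Then Σ (y_i + y_{i+1})·c_i = 1378, so ȳ = 1378 / (6·71) = 689/213.

689/213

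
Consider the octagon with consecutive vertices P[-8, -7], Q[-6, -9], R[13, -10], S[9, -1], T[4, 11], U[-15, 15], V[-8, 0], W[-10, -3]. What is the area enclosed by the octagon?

P→Q: (-8)(-9) − (-6)(-7) = 30
Q→R: (-6)(-10) − (13)(-9) = 177
R→S: (13)(-1) − (9)(-10) = 77
S→T: (9)(11) − (4)(-1) = 103
T→U: (4)(15) − (-15)(11) = 225
U→V: (-15)(0) − (-8)(15) = 120
V→W: (-8)(-3) − (-10)(0) = 24
W→P: (-10)(-7) − (-8)(-3) = 46
Σ = 802
Area = |Σ|/2 = 401.

401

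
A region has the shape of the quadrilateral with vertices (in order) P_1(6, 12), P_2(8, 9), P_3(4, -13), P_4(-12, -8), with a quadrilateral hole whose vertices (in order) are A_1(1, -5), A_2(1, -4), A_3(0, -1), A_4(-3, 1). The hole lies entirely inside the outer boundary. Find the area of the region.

227.5

Outer boundary:
Apply the shoelace (surveyor's) formula: 2A = Σ (x_i·y_{i+1} − x_{i+1}·y_i), indices taken mod 4.
Σ = (-42) + (-140) + (-188) + (-96) = -466
Area = |Σ|/2 = 233.
Hole:
Σ = (1) + (-1) + (-3) + (14) = 11
Area = |Σ|/2 = 5.5.
Net area = 233 − 5.5 = 227.5.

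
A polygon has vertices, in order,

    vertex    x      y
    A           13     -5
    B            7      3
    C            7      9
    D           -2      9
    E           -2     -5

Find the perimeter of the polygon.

54

|AB| = √((-6)² + (8)²) = √100 = 10
|BC| = √((0)² + (6)²) = √36 = 6
|CD| = √((-9)² + (0)²) = √81 = 9
|DE| = √((0)² + (-14)²) = √196 = 14
|EA| = √((15)² + (0)²) = √225 = 15
Perimeter = 10 + 6 + 9 + 14 + 15 = 54.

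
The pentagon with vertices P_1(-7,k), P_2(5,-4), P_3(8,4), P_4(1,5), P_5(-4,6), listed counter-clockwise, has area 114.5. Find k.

-5

The doubled signed area Σ (x_i y_{i+1} − x_{i+1} y_i) is linear in k.
With k=0 it equals 184; the coefficient of k is -9 (from the two edges through P_1).
So -9·k + 184 = 2·114.5 = 229 ⇒ k = -5.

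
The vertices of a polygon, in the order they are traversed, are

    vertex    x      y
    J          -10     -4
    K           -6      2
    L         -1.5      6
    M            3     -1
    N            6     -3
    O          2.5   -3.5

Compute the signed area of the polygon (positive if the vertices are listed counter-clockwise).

-77.5

Σ = (-44) + (-33) + (-16.5) + (-3) + (-13.5) + (-45) = -155
Signed area = Σ/2 = -77.5 (negative ⇒ clockwise traversal).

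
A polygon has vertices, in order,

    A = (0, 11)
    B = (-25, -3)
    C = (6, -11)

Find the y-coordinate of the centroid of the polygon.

-1

Apply the surveyor's formula. First the cross-terms c_i = x_i·y_{i+1} − x_{i+1}·y_i:
  275, 293, 66  ⇒  2A = 634, A = 317.
Then Σ (y_i + y_{i+1})·c_i = -1902, so ȳ = -1902 / (6·317) = -1.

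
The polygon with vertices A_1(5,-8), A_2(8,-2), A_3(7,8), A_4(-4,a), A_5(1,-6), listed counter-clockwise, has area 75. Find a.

-10

The doubled signed area Σ (x_i y_{i+1} − x_{i+1} y_i) is linear in a.
With a=0 it equals 210; the coefficient of a is 6 (from the two edges through A_4).
So 6·a + 210 = 2·75 = 150 ⇒ a = -10.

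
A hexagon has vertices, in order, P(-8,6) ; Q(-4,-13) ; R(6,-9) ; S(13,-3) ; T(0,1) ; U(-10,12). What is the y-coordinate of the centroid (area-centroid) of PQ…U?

Apply the shoelace (surveyor's) formula. First the cross-terms c_i = x_i·y_{i+1} − x_{i+1}·y_i:
  128, 114, 99, 13, 10, 36  ⇒  2A = 400, A = 200.
Then Σ (y_i + y_{i+1})·c_i = -3840, so ȳ = -3840 / (6·200) = -3.2.

-3.2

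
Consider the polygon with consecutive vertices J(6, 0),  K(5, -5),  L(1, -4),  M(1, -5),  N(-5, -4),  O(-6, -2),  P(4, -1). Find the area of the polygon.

Σ = (-30) + (-15) + (-1) + (-29) + (-14) + (14) + (6) = -69
Area = |Σ|/2 = 34.5.

34.5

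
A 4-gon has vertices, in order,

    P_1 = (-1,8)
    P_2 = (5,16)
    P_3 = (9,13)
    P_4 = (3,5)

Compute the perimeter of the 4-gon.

30

|P_1P_2| = √((6)² + (8)²) = √100 = 10
|P_2P_3| = √((4)² + (-3)²) = √25 = 5
|P_3P_4| = √((-6)² + (-8)²) = √100 = 10
|P_4P_1| = √((-4)² + (3)²) = √25 = 5
Perimeter = 10 + 5 + 10 + 5 = 30.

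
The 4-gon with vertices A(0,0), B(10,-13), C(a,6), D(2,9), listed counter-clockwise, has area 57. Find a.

Write out the shoelace sum; only the two edges meeting at C involve a:
2·Area = [(10·6 − a·(-13)) + (a·9 − 2·6)] + 0
       = 22·a + 48 = 114
⇒ a = 3.

3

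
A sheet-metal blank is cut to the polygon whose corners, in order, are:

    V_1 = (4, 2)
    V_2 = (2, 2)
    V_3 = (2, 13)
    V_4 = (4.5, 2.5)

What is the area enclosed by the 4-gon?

Apply Gauss's area formula: 2A = Σ (x_i·y_{i+1} − x_{i+1}·y_i), indices taken mod 4.
Cross-terms: 4, 22, -53.5, -1  ⇒  Σ = -28.5
Area = |Σ|/2 = 14.25.

14.25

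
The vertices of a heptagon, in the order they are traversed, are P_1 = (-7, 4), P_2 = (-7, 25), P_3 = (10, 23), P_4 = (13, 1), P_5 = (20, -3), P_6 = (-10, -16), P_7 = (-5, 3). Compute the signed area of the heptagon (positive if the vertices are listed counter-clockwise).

P_1→P_2: (-7)(25) − (-7)(4) = -147
P_2→P_3: (-7)(23) − (10)(25) = -411
P_3→P_4: (10)(1) − (13)(23) = -289
P_4→P_5: (13)(-3) − (20)(1) = -59
P_5→P_6: (20)(-16) − (-10)(-3) = -350
P_6→P_7: (-10)(3) − (-5)(-16) = -110
P_7→P_1: (-5)(4) − (-7)(3) = 1
Σ = -1365
Signed area = Σ/2 = -682.5 (negative ⇒ clockwise traversal).

-682.5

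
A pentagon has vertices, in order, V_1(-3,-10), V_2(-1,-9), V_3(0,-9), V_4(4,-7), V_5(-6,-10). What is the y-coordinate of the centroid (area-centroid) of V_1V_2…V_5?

Apply the surveyor's formula. First the cross-terms c_i = x_i·y_{i+1} − x_{i+1}·y_i:
  17, 9, 36, -82, 30  ⇒  2A = 10, A = 5.
Then Σ (y_i + y_{i+1})·c_i = -267, so ȳ = -267 / (6·5) = -8.9.

-8.9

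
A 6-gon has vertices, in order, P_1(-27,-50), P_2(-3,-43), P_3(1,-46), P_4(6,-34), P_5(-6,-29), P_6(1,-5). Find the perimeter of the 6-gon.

134

|P_1P_2| = √((24)² + (7)²) = √625 = 25
|P_2P_3| = √((4)² + (-3)²) = √25 = 5
|P_3P_4| = √((5)² + (12)²) = √169 = 13
|P_4P_5| = √((-12)² + (5)²) = √169 = 13
|P_5P_6| = √((7)² + (24)²) = √625 = 25
|P_6P_1| = √((-28)² + (-45)²) = √2809 = 53
Perimeter = 25 + 5 + 13 + 13 + 25 + 53 = 134.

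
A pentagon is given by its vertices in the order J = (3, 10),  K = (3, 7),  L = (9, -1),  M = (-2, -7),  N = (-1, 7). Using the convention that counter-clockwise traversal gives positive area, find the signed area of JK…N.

-96

J→K: (3)(7) − (3)(10) = -9
K→L: (3)(-1) − (9)(7) = -66
L→M: (9)(-7) − (-2)(-1) = -65
M→N: (-2)(7) − (-1)(-7) = -21
N→J: (-1)(10) − (3)(7) = -31
Σ = -192
Signed area = Σ/2 = -96 (negative ⇒ clockwise traversal).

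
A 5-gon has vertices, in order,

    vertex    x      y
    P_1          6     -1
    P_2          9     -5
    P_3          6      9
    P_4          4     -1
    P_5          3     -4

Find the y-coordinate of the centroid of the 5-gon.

97/84

Apply Gauss's area formula. First the cross-terms c_i = x_i·y_{i+1} − x_{i+1}·y_i:
  -21, 111, -42, -13, 21  ⇒  2A = 56, A = 28.
Then Σ (y_i + y_{i+1})·c_i = 194, so ȳ = 194 / (6·28) = 97/84.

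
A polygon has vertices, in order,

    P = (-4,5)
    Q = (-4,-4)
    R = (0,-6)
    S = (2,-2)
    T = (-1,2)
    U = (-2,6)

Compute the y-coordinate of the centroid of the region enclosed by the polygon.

Apply the surveyor's formula. First the cross-terms c_i = x_i·y_{i+1} − x_{i+1}·y_i:
  36, 24, 12, 2, -2, 14  ⇒  2A = 86, A = 43.
Then Σ (y_i + y_{i+1})·c_i = -162, so ȳ = -162 / (6·43) = -27/43.

-27/43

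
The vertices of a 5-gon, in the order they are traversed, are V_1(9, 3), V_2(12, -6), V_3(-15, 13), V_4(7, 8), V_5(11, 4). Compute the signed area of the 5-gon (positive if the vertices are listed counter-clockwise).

-149

Apply Gauss's area formula: 2A = Σ (x_i·y_{i+1} − x_{i+1}·y_i), indices taken mod 5.
Σ = (-90) + (66) + (-211) + (-60) + (-3) = -298
Signed area = Σ/2 = -149 (negative ⇒ clockwise traversal).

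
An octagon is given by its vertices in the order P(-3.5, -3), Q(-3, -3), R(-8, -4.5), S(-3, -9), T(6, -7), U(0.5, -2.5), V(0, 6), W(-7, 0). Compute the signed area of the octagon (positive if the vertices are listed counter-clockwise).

89.5

Σ = (1.5) + (-10.5) + (58.5) + (75) + (-11.5) + (3) + (42) + (21) = 179
Signed area = Σ/2 = 89.5 (positive ⇒ counter-clockwise traversal).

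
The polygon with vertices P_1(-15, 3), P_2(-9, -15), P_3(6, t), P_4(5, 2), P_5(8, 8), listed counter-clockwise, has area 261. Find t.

The doubled signed area Σ (x_i y_{i+1} − x_{i+1} y_i) is linear in t.
With t=0 it equals 522; the coefficient of t is -14 (from the two edges through P_3).
So -14·t + 522 = 2·261 = 522 ⇒ t = 0.

0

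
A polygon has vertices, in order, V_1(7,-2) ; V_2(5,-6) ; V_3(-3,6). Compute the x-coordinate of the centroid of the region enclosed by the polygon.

Apply the surveyor's formula. First the cross-terms c_i = x_i·y_{i+1} − x_{i+1}·y_i:
  -32, 12, -36  ⇒  2A = -56, A = -28.
Then Σ (x_i + x_{i+1})·c_i = -504, so x̄ = -504 / (6·(-28)) = 3.

3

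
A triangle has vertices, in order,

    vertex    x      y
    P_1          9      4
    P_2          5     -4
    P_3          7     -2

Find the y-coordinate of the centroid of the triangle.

Apply the shoelace formula. First the cross-terms c_i = x_i·y_{i+1} − x_{i+1}·y_i:
  -56, 18, 46  ⇒  2A = 8, A = 4.
Then Σ (y_i + y_{i+1})·c_i = -16, so ȳ = -16 / (6·4) = -2/3.

-2/3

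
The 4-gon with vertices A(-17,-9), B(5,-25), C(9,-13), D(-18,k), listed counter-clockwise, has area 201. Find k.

-6

The doubled signed area Σ (x_i y_{i+1} − x_{i+1} y_i) is linear in k.
With k=0 it equals 558; the coefficient of k is 26 (from the two edges through D).
So 26·k + 558 = 2·201 = 402 ⇒ k = -6.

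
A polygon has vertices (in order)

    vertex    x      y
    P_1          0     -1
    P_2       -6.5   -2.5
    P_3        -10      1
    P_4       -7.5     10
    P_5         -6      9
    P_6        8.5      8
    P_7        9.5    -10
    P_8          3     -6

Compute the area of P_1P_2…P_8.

P_1→P_2: (0)(-2.5) − (-6.5)(-1) = -6.5
P_2→P_3: (-6.5)(1) − (-10)(-2.5) = -31.5
P_3→P_4: (-10)(10) − (-7.5)(1) = -92.5
P_4→P_5: (-7.5)(9) − (-6)(10) = -7.5
P_5→P_6: (-6)(8) − (8.5)(9) = -124.5
P_6→P_7: (8.5)(-10) − (9.5)(8) = -161
P_7→P_8: (9.5)(-6) − (3)(-10) = -27
P_8→P_1: (3)(-1) − (0)(-6) = -3
Σ = -453.5
Area = |Σ|/2 = 226.75.

226.75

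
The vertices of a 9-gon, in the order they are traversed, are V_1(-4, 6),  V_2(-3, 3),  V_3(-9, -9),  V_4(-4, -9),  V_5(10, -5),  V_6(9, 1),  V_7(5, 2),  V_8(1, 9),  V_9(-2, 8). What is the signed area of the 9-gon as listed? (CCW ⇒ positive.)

Apply Gauss's area formula: 2A = Σ (x_i·y_{i+1} − x_{i+1}·y_i), indices taken mod 9.
Σ = (6) + (54) + (45) + (110) + (55) + (13) + (43) + (26) + (20) = 372
Signed area = Σ/2 = 186 (positive ⇒ counter-clockwise traversal).

186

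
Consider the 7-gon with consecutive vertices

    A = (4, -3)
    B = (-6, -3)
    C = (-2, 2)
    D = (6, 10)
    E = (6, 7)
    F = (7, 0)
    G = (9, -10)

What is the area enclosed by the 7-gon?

102

Cross-terms: -30, -18, -32, -18, -49, -70, 13  ⇒  Σ = -204
Area = |Σ|/2 = 102.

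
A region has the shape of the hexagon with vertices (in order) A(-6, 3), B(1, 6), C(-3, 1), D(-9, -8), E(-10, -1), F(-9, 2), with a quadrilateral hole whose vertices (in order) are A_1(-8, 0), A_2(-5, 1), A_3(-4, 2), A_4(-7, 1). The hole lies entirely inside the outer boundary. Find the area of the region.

49

Outer boundary:
A→B: (-6)(6) − (1)(3) = -39
B→C: (1)(1) − (-3)(6) = 19
C→D: (-3)(-8) − (-9)(1) = 33
D→E: (-9)(-1) − (-10)(-8) = -71
E→F: (-10)(2) − (-9)(-1) = -29
F→A: (-9)(3) − (-6)(2) = -15
Σ = -102
Area = |Σ|/2 = 51.
Hole:
Apply Gauss's area formula: 2A = Σ (x_i·y_{i+1} − x_{i+1}·y_i), indices taken mod 4.
Σ = (-8) + (-6) + (10) + (8) = 4
Area = |Σ|/2 = 2.
Net area = 51 − 2 = 49.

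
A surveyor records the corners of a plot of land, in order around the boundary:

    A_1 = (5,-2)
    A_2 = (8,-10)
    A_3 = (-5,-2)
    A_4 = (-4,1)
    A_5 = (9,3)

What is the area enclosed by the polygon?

Apply Gauss's area formula: 2A = Σ (x_i·y_{i+1} − x_{i+1}·y_i), indices taken mod 5.
Σ = (-34) + (-66) + (-13) + (-21) + (-33) = -167
Area = |Σ|/2 = 83.5.

83.5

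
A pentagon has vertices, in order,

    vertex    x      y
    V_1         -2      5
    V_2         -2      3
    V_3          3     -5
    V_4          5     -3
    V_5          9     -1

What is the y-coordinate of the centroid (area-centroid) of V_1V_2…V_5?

-7/129

Apply the surveyor's formula. First the cross-terms c_i = x_i·y_{i+1} − x_{i+1}·y_i:
  4, 1, 16, 22, 43  ⇒  2A = 86, A = 43.
Then Σ (y_i + y_{i+1})·c_i = -14, so ȳ = -14 / (6·43) = -7/129.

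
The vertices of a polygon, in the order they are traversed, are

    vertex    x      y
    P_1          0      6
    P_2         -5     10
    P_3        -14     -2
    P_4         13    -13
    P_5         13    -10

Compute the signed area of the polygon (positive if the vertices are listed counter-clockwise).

Apply Gauss's area formula: 2A = Σ (x_i·y_{i+1} − x_{i+1}·y_i), indices taken mod 5.
Cross-terms: 30, 150, 208, 39, 78  ⇒  Σ = 505
Signed area = Σ/2 = 252.5 (positive ⇒ counter-clockwise traversal).

252.5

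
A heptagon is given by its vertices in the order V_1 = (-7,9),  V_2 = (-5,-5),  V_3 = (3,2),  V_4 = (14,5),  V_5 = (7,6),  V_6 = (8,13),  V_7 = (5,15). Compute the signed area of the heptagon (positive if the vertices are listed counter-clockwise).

Σ = (80) + (5) + (-13) + (49) + (43) + (55) + (150) = 369
Signed area = Σ/2 = 184.5 (positive ⇒ counter-clockwise traversal).

184.5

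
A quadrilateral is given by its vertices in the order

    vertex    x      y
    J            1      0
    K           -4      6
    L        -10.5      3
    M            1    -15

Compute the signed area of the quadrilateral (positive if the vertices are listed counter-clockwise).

113.25

Σ = (6) + (51) + (154.5) + (15) = 226.5
Signed area = Σ/2 = 113.25 (positive ⇒ counter-clockwise traversal).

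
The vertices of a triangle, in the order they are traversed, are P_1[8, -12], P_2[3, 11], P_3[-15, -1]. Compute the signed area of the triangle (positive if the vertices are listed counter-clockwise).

237

Cross-terms: 124, 162, 188  ⇒  Σ = 474
Signed area = Σ/2 = 237 (positive ⇒ counter-clockwise traversal).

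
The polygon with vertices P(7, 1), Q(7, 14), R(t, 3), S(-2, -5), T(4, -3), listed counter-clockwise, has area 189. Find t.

The doubled signed area Σ (x_i y_{i+1} − x_{i+1} y_i) is linear in t.
With t=0 it equals 169; the coefficient of t is -19 (from the two edges through R).
So -19·t + 169 = 2·189 = 378 ⇒ t = -11.

-11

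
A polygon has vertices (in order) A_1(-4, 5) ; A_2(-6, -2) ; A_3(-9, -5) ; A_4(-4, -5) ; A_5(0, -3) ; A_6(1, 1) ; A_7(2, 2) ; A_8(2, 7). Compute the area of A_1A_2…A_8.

Apply the shoelace formula: 2A = Σ (x_i·y_{i+1} − x_{i+1}·y_i), indices taken mod 8.
Σ = (38) + (12) + (25) + (12) + (3) + (0) + (10) + (38) = 138
Area = |Σ|/2 = 69.

69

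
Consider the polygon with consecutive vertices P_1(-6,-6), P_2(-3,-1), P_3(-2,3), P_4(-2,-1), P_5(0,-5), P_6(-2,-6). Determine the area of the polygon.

Apply the shoelace formula: 2A = Σ (x_i·y_{i+1} − x_{i+1}·y_i), indices taken mod 6.
Σ = (-12) + (-11) + (8) + (10) + (-10) + (-24) = -39
Area = |Σ|/2 = 19.5.

19.5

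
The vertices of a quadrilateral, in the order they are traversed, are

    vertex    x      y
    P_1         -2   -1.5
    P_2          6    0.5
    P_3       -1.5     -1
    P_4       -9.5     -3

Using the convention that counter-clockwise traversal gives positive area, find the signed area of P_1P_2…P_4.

Apply the shoelace formula: 2A = Σ (x_i·y_{i+1} − x_{i+1}·y_i), indices taken mod 4.
P_1→P_2: (-2)(0.5) − (6)(-1.5) = 8
P_2→P_3: (6)(-1) − (-1.5)(0.5) = -5.25
P_3→P_4: (-1.5)(-3) − (-9.5)(-1) = -5
P_4→P_1: (-9.5)(-1.5) − (-2)(-3) = 8.25
Σ = 6
Signed area = Σ/2 = 3 (positive ⇒ counter-clockwise traversal).

3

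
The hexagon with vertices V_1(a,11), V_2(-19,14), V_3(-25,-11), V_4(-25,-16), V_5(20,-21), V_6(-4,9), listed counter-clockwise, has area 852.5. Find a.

-17

The doubled signed area Σ (x_i y_{i+1} − x_{i+1} y_i) is linear in a.
With a=0 it equals 1790; the coefficient of a is 5 (from the two edges through V_1).
So 5·a + 1790 = 2·852.5 = 1705 ⇒ a = -17.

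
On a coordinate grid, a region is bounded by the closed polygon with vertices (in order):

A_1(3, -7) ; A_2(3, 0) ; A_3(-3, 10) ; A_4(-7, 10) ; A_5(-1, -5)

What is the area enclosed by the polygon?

79

Apply the surveyor's formula: 2A = Σ (x_i·y_{i+1} − x_{i+1}·y_i), indices taken mod 5.
Σ = (21) + (30) + (40) + (45) + (22) = 158
Area = |Σ|/2 = 79.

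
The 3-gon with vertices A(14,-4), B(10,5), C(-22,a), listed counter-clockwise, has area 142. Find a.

6

The doubled signed area Σ (x_i y_{i+1} − x_{i+1} y_i) is linear in a.
With a=0 it equals 308; the coefficient of a is -4 (from the two edges through C).
So -4·a + 308 = 2·142 = 284 ⇒ a = 6.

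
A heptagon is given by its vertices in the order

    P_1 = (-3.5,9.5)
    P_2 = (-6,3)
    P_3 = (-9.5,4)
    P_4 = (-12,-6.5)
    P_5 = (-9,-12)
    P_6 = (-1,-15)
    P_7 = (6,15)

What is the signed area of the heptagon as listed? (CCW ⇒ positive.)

Apply the shoelace formula: 2A = Σ (x_i·y_{i+1} − x_{i+1}·y_i), indices taken mod 7.
P_1→P_2: (-3.5)(3) − (-6)(9.5) = 46.5
P_2→P_3: (-6)(4) − (-9.5)(3) = 4.5
P_3→P_4: (-9.5)(-6.5) − (-12)(4) = 109.75
P_4→P_5: (-12)(-12) − (-9)(-6.5) = 85.5
P_5→P_6: (-9)(-15) − (-1)(-12) = 123
P_6→P_7: (-1)(15) − (6)(-15) = 75
P_7→P_1: (6)(9.5) − (-3.5)(15) = 109.5
Σ = 553.75
Signed area = Σ/2 = 276.875 (positive ⇒ counter-clockwise traversal).

276.875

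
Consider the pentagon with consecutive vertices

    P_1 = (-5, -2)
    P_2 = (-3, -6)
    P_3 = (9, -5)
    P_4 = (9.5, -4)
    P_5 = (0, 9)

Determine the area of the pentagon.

117.5

Apply the shoelace formula: 2A = Σ (x_i·y_{i+1} − x_{i+1}·y_i), indices taken mod 5.
Σ = (24) + (69) + (11.5) + (85.5) + (45) = 235
Area = |Σ|/2 = 117.5.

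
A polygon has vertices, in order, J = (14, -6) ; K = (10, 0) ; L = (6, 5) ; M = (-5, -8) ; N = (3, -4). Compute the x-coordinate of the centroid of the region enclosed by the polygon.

Apply Gauss's area formula. First the cross-terms c_i = x_i·y_{i+1} − x_{i+1}·y_i:
  60, 50, -23, 44, 38  ⇒  2A = 169, A = 84.5.
Then Σ (x_i + x_{i+1})·c_i = 2775, so x̄ = 2775 / (6·84.5) = 925/169.

925/169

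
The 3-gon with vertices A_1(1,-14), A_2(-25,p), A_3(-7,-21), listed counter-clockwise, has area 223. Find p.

19

Write out the shoelace sum; only the two edges meeting at A_2 involve p:
2·Area = [(1·p − (-25)·(-14)) + ((-25)·(-21) − (-7)·p)] + 119
       = 8·p + 294 = 446
⇒ p = 19.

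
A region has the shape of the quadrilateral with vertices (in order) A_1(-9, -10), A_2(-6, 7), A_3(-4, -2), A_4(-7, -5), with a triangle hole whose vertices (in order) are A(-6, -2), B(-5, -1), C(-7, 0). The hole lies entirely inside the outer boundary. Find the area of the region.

Outer boundary:
Σ = (-123) + (40) + (6) + (25) = -52
Area = |Σ|/2 = 26.
Hole:
Apply the shoelace formula: 2A = Σ (x_i·y_{i+1} − x_{i+1}·y_i), indices taken mod 3.
A→B: (-6)(-1) − (-5)(-2) = -4
B→C: (-5)(0) − (-7)(-1) = -7
C→A: (-7)(-2) − (-6)(0) = 14
Σ = 3
Area = |Σ|/2 = 1.5.
Net area = 26 − 1.5 = 24.5.

24.5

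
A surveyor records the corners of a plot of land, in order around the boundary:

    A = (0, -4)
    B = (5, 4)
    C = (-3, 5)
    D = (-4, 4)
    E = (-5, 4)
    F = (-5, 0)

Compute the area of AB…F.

54.5

Apply Gauss's area formula: 2A = Σ (x_i·y_{i+1} − x_{i+1}·y_i), indices taken mod 6.
Σ = (20) + (37) + (8) + (4) + (20) + (20) = 109
Area = |Σ|/2 = 54.5.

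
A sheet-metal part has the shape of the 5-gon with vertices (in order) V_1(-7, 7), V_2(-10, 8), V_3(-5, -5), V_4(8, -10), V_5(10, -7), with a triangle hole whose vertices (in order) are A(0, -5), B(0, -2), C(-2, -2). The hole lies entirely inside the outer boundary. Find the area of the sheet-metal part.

Outer boundary:
Apply the surveyor's formula: 2A = Σ (x_i·y_{i+1} − x_{i+1}·y_i), indices taken mod 5.
Cross-terms: 14, 90, 90, 44, 21  ⇒  Σ = 259
Area = |Σ|/2 = 129.5.
Hole:
A→B: (0)(-2) − (0)(-5) = 0
B→C: (0)(-2) − (-2)(-2) = -4
C→A: (-2)(-5) − (0)(-2) = 10
Σ = 6
Area = |Σ|/2 = 3.
Net area = 129.5 − 3 = 126.5.

126.5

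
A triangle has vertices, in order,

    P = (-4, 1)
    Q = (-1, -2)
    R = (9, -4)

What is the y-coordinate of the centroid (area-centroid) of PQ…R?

Apply Gauss's area formula. First the cross-terms c_i = x_i·y_{i+1} − x_{i+1}·y_i:
  9, 22, -7  ⇒  2A = 24, A = 12.
Then Σ (y_i + y_{i+1})·c_i = -120, so ȳ = -120 / (6·12) = -5/3.

-5/3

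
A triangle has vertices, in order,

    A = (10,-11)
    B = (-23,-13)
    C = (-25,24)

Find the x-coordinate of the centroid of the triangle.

-38/3

Apply the shoelace formula. First the cross-terms c_i = x_i·y_{i+1} − x_{i+1}·y_i:
  -383, -877, 35  ⇒  2A = -1225, A = -612.5.
Then Σ (x_i + x_{i+1})·c_i = 46550, so x̄ = 46550 / (6·(-612.5)) = -38/3.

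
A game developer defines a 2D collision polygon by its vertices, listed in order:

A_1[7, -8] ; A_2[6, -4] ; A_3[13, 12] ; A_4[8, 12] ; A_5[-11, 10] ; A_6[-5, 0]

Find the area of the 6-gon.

253

Apply the surveyor's formula: 2A = Σ (x_i·y_{i+1} − x_{i+1}·y_i), indices taken mod 6.
Cross-terms: 20, 124, 60, 212, 50, 40  ⇒  Σ = 506
Area = |Σ|/2 = 253.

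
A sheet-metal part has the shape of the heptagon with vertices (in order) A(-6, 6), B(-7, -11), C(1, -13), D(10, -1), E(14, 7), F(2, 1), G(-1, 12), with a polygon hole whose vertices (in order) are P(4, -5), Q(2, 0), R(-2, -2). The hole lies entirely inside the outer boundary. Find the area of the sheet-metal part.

245

Outer boundary:
A→B: (-6)(-11) − (-7)(6) = 108
B→C: (-7)(-13) − (1)(-11) = 102
C→D: (1)(-1) − (10)(-13) = 129
D→E: (10)(7) − (14)(-1) = 84
E→F: (14)(1) − (2)(7) = 0
F→G: (2)(12) − (-1)(1) = 25
G→A: (-1)(6) − (-6)(12) = 66
Σ = 514
Area = |Σ|/2 = 257.
Hole:
Apply Gauss's area formula: 2A = Σ (x_i·y_{i+1} − x_{i+1}·y_i), indices taken mod 3.
P→Q: (4)(0) − (2)(-5) = 10
Q→R: (2)(-2) − (-2)(0) = -4
R→P: (-2)(-5) − (4)(-2) = 18
Σ = 24
Area = |Σ|/2 = 12.
Net area = 257 − 12 = 245.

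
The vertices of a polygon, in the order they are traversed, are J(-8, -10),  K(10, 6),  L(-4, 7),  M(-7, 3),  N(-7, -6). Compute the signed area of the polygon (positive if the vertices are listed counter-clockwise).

Apply the shoelace (surveyor's) formula: 2A = Σ (x_i·y_{i+1} − x_{i+1}·y_i), indices taken mod 5.
Cross-terms: 52, 94, 37, 63, 22  ⇒  Σ = 268
Signed area = Σ/2 = 134 (positive ⇒ counter-clockwise traversal).

134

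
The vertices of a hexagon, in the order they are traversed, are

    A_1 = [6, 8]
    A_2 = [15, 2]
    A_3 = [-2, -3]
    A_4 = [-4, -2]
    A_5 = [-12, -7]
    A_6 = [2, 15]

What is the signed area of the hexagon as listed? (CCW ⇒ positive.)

Apply Gauss's area formula: 2A = Σ (x_i·y_{i+1} − x_{i+1}·y_i), indices taken mod 6.
A_1→A_2: (6)(2) − (15)(8) = -108
A_2→A_3: (15)(-3) − (-2)(2) = -41
A_3→A_4: (-2)(-2) − (-4)(-3) = -8
A_4→A_5: (-4)(-7) − (-12)(-2) = 4
A_5→A_6: (-12)(15) − (2)(-7) = -166
A_6→A_1: (2)(8) − (6)(15) = -74
Σ = -393
Signed area = Σ/2 = -196.5 (negative ⇒ clockwise traversal).

-196.5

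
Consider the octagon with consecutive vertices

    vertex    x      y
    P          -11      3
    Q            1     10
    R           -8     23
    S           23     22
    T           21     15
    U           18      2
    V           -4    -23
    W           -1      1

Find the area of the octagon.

742.5

P→Q: (-11)(10) − (1)(3) = -113
Q→R: (1)(23) − (-8)(10) = 103
R→S: (-8)(22) − (23)(23) = -705
S→T: (23)(15) − (21)(22) = -117
T→U: (21)(2) − (18)(15) = -228
U→V: (18)(-23) − (-4)(2) = -406
V→W: (-4)(1) − (-1)(-23) = -27
W→P: (-1)(3) − (-11)(1) = 8
Σ = -1485
Area = |Σ|/2 = 742.5.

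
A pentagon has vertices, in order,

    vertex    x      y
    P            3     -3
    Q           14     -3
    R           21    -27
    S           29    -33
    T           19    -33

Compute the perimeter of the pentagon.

|PQ| = √((11)² + (0)²) = √121 = 11
|QR| = √((7)² + (-24)²) = √625 = 25
|RS| = √((8)² + (-6)²) = √100 = 10
|ST| = √((-10)² + (0)²) = √100 = 10
|TP| = √((-16)² + (30)²) = √1156 = 34
Perimeter = 11 + 25 + 10 + 10 + 34 = 90.

90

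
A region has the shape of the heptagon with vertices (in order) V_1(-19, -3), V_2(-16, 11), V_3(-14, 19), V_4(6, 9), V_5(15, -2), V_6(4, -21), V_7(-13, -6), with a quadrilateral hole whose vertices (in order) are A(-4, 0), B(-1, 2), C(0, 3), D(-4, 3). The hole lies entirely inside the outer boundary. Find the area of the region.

Outer boundary:
V_1→V_2: (-19)(11) − (-16)(-3) = -257
V_2→V_3: (-16)(19) − (-14)(11) = -150
V_3→V_4: (-14)(9) − (6)(19) = -240
V_4→V_5: (6)(-2) − (15)(9) = -147
V_5→V_6: (15)(-21) − (4)(-2) = -307
V_6→V_7: (4)(-6) − (-13)(-21) = -297
V_7→V_1: (-13)(-3) − (-19)(-6) = -75
Σ = -1473
Area = |Σ|/2 = 736.5.
Hole:
Apply the shoelace formula: 2A = Σ (x_i·y_{i+1} − x_{i+1}·y_i), indices taken mod 4.
Σ = (-8) + (-3) + (12) + (12) = 13
Area = |Σ|/2 = 6.5.
Net area = 736.5 − 6.5 = 730.

730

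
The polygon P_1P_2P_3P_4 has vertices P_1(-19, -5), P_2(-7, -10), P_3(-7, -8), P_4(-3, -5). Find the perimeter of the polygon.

36

|P_1P_2| = √((12)² + (-5)²) = √169 = 13
|P_2P_3| = √((0)² + (2)²) = √4 = 2
|P_3P_4| = √((4)² + (3)²) = √25 = 5
|P_4P_1| = √((-16)² + (0)²) = √256 = 16
Perimeter = 13 + 2 + 5 + 16 = 36.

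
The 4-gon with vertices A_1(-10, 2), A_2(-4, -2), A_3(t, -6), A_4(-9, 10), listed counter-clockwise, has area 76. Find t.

6

The doubled signed area Σ (x_i y_{i+1} − x_{i+1} y_i) is linear in t.
With t=0 it equals 80; the coefficient of t is 12 (from the two edges through A_3).
So 12·t + 80 = 2·76 = 152 ⇒ t = 6.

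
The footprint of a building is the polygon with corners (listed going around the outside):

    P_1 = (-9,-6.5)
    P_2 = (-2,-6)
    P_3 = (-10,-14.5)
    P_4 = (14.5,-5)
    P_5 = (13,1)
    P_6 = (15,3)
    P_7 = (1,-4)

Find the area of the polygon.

134.125

Σ = (41) + (-31) + (260.25) + (79.5) + (24) + (-63) + (-42.5) = 268.25
Area = |Σ|/2 = 134.125.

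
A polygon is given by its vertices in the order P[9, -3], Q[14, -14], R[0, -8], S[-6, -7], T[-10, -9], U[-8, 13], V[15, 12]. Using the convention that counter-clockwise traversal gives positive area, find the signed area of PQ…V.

P→Q: (9)(-14) − (14)(-3) = -84
Q→R: (14)(-8) − (0)(-14) = -112
R→S: (0)(-7) − (-6)(-8) = -48
S→T: (-6)(-9) − (-10)(-7) = -16
T→U: (-10)(13) − (-8)(-9) = -202
U→V: (-8)(12) − (15)(13) = -291
V→P: (15)(-3) − (9)(12) = -153
Σ = -906
Signed area = Σ/2 = -453 (negative ⇒ clockwise traversal).

-453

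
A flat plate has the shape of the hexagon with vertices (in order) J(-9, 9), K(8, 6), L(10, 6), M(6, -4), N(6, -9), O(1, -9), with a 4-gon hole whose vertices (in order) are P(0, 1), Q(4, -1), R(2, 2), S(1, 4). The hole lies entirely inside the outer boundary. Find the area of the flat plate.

174

Outer boundary:
Apply the shoelace (surveyor's) formula: 2A = Σ (x_i·y_{i+1} − x_{i+1}·y_i), indices taken mod 6.
Σ = (-126) + (-12) + (-76) + (-30) + (-45) + (-72) = -361
Area = |Σ|/2 = 180.5.
Hole:
Apply the shoelace formula: 2A = Σ (x_i·y_{i+1} − x_{i+1}·y_i), indices taken mod 4.
Σ = (-4) + (10) + (6) + (1) = 13
Area = |Σ|/2 = 6.5.
Net area = 180.5 − 6.5 = 174.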